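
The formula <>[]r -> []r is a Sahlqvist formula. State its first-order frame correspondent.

Equivalently (dual form): ◇r → □◇r.
Suppose ◇r→□◇r is valid. Take Rxy, Rxz and set V(r)={y}. Then ◇r at x, so □◇r at x, so ◇r at z, so some w with Rzw has r; w=y, i.e. Rzy. By symmetry of the argument, Ryz.
The converse is a direct semantic check.
So the correspondent is the Euclidean property.

The Euclidean property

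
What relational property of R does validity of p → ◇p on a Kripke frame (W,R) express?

reflexivity

Equivalently (dual form): □p → p.
Suppose □p→p is valid. At any x set V(p)={w : Rxw}. Then □p holds at x, so p holds at x, i.e. Rxx.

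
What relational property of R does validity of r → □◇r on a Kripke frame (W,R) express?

Suppose r→□◇r is valid. Take Rxy and set V(r)={x}. Then r at x, so □◇r at x, so ◇r at y, so some z with Ryz has r; z=x, i.e. Ryx.

symmetry: ∀x ∀y (Rxy → Ryx)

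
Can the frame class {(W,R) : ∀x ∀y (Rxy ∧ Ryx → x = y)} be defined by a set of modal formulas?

Not modally definable

Any modally definable frame class is closed under surjective bounded morphisms.
The 4-cycle (worlds s,t,u,v with s→t→u→v→s) is antisymmetric. Sending even-indexed worlds to s and odd-indexed worlds to t is a surjective bounded morphism onto the two-world frame with s↔t, which is not antisymmetric.
Hence antisymmetry is not modally definable.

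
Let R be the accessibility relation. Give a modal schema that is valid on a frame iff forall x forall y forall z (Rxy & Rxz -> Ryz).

The condition is the Euclidean property. The 5 schema ◇q → □◇q defines it.

◇q → □◇q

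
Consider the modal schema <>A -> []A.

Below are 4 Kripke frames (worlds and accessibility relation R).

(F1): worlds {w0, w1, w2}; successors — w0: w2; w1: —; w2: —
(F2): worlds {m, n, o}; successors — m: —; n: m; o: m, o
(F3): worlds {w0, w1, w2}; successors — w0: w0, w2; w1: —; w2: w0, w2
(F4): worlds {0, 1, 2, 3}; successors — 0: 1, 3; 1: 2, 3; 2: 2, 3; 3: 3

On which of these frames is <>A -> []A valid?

The schema corresponds to partial functionality: forall x forall y forall z (Rxy & Rxz -> y = z).
(F1): satisfies the condition.
(F2): fails — o sees both m and o.
(F3): fails — w0 sees both w0 and w2.
(F4): fails — 0 sees both 1 and 3.

(F1)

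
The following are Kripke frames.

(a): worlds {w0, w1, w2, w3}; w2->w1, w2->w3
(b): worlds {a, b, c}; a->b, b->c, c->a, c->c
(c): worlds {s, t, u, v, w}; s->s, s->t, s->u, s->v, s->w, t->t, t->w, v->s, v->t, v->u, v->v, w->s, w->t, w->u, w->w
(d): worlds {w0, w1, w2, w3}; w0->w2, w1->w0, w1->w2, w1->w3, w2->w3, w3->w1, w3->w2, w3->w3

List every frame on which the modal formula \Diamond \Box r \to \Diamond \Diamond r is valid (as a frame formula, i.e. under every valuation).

The schema corresponds to a generalized confluence (Geach) condition: \forall x \forall y (xRy \to \exists w (yRw \wedge x R^2 w)).
(a): fails — w2Rw1 but no w with w1Rw and w2R²w.
(b): holds.
(c): fails — sRu but no w* with uRw* and sR²w*.
(d): holds.

(b), (d)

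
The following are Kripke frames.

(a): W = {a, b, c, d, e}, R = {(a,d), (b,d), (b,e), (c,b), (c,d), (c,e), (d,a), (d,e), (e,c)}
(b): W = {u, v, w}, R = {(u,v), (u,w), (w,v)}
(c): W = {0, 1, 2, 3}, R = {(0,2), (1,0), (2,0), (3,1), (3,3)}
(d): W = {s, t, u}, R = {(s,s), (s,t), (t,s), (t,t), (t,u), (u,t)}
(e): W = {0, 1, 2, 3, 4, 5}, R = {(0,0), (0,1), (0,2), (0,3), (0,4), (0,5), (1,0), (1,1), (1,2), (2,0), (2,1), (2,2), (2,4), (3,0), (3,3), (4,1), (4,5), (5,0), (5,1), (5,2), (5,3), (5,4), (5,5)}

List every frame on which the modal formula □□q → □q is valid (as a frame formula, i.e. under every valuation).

(d), (e)

Frame correspondent (Sahlqvist): ∀x ∀y (Rxy → ∃z (Rxz ∧ Rzy)) — i.e. density.
(a): fails — Rec but no z with Rez and Rzc.
(b): fails — Ruw but no z with Ruz and Rzw.
(c): fails — R10 but no z with R1z and Rz0.
(d): holds.
(e): holds.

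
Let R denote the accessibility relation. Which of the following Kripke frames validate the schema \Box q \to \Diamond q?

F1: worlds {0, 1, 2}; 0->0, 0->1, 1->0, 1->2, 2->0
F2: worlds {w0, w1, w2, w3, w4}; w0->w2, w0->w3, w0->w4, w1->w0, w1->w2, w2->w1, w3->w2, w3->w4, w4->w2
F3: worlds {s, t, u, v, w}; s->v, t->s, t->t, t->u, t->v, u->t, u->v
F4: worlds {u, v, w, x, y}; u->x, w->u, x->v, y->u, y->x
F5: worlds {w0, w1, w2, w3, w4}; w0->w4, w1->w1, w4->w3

The schema corresponds to seriality: \forall x \exists y Rxy.
F1: holds.
F2: holds.
F3: fails — world v has no successor.
F4: fails — world v has no successor.
F5: fails — world w2 has no successor.
Valid on: F1, F2.

F1, F2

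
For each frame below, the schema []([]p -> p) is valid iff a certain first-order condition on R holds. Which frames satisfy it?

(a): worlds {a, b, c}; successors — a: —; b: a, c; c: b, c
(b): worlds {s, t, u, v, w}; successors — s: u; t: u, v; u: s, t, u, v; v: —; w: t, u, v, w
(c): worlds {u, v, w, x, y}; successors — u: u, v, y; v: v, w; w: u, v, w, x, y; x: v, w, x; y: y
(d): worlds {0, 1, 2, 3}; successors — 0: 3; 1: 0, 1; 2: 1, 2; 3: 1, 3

The schema corresponds to shift-reflexivity: forall x forall y (Rxy -> Ryy).
(a): fails — Rba but not Raa.
(b): fails — Ruv but not Rvv.
(c): condition met.
(d): fails — R10 but not R00.
Valid on: (c).

(c)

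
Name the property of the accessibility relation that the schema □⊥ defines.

emptiness of R

□⊥ is valid iff no world has any successor (otherwise □⊥ fails at any world with one).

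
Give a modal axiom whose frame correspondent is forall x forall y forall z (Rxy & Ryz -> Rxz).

□q → □□q

The condition is transitivity. The 4 schema □q → □□q defines it.
Suppose □q→□□q is valid. Take Rxy, Ryz and set V(q)={w : Rxw}. Then □q at x, so □□q at x, so □q at y, so q at z, i.e. Rxz.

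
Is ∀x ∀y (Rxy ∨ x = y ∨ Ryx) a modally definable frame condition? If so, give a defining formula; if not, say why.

Not modally definable

If a class were modally definable it would be closed under disjoint unions (Goldblatt–Thomason).
Take 4 disjoint single-world reflexive frames: each is trivially connected, but their disjoint union has 4 worlds with no edge between distinct components, so it is not connected.
So the class is not modally definable.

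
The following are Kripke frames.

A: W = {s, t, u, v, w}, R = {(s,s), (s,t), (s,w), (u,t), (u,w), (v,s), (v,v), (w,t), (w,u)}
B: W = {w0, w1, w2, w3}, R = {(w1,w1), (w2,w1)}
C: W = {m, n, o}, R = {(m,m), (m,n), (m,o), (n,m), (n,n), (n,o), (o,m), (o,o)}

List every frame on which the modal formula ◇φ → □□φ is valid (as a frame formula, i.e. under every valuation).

B

Frame correspondent (Sahlqvist): ∀x ∀y ∀z ((xRy ∧ xR²z) → ∃w (y = w ∧ z = w)) — i.e. a generalized confluence (Geach) condition.
A: fails — sRs, sR²t but s ≠ t.
B: holds.
C: fails — mRm, mR²n but m ≠ n.
Valid on: B.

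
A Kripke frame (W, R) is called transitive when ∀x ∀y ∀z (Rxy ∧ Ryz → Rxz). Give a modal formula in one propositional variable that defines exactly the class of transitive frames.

This is transitivity; the standard corresponding axiom is 4: □q → □□q.
Suppose □q→□□q is valid. Take Rxy, Ryz and set V(q)={w : Rxw}. Then □q at x, so □□q at x, so □q at y, so q at z, i.e. Rxz.

□q → □□q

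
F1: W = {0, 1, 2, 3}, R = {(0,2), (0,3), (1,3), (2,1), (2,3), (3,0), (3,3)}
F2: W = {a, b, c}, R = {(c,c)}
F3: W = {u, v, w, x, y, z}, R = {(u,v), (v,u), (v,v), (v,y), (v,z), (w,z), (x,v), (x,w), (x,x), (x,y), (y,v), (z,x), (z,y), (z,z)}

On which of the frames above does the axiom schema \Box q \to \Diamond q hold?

This is the axiom for seriality; its first-order frame correspondent is \forall x \exists y Rxy.
F1: satisfies the condition.
F2: fails — world a has no successor.
F3: satisfies the condition.
Valid on: F1, F3.

F1, F3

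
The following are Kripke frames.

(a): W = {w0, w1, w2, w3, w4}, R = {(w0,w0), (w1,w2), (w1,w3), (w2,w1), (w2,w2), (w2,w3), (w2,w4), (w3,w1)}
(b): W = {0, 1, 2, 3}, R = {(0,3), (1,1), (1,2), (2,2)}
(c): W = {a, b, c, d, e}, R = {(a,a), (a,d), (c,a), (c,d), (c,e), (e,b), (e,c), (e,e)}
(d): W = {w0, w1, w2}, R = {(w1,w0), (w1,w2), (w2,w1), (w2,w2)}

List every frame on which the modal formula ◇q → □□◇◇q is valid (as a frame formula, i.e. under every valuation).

none

The schema corresponds to a generalized confluence (Geach) condition: ∀x ∀y ∀z ((xRy ∧ xR²z) → ∃w (y = w ∧ zR²w)).
(a): fails — w1Rw2, w1R²w4 but no w with w2=w and w4R²w.
(b): fails — 1R1, 1R²2 but no w with 1=w and 2R²w.
(c): fails — aRa, aR²d but no w with a=w and dR²w.
(d): fails — w1Rw0, w1R²w1 but no w with w0=w and w1R²w.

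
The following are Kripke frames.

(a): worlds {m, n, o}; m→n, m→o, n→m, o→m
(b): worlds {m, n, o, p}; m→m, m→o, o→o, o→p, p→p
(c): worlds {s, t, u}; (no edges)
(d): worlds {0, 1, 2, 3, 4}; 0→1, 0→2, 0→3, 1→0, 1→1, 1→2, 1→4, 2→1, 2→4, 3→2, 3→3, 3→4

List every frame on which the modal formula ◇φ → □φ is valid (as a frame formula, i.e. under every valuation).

The schema corresponds to partial functionality: ∀x ∀y ∀z (Rxy ∧ Rxz → y = z).
(a): fails — m sees both n and o.
(b): fails — m sees both m and o.
(c): satisfies the condition.
(d): fails — 0 sees both 1 and 2.

(c)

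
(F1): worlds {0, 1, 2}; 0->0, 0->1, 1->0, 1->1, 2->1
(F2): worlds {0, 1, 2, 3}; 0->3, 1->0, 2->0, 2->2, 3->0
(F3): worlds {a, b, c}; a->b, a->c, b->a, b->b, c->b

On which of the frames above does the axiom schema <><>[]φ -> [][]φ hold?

Frame correspondent (Sahlqvist): forall x forall y forall z ((x R^2 y & x R^2 z) -> exists w (yRw & z = w)) — i.e. a generalized confluence (Geach) condition.
(F1): satisfies the condition.
(F2): fails — 0R²0, 0R²0 but no w with 0Rw and 0=w.
(F3): fails — aR²a, aR²a but no w with aRw and a=w.

(F1)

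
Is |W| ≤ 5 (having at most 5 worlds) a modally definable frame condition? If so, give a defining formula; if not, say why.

No

Any modally definable frame class is closed under disjoint unions.
Any modal formula valid on each of 6 disjoint one-world frames is valid on their disjoint union (validity is preserved under disjoint unions). Each one-world frame has |W|=1≤5, but the union has |W|=6.
Hence having at most 5 worlds is not modally definable.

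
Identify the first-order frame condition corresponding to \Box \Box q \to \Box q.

density: \forall x \forall y (Rxy \to \exists z (Rxz \wedge Rzy))

Suppose □□q→□q is valid. Take Rxy and set V(q)={w : xR²w}. Then □□q at x, so □q at x, so q at y, i.e. ∃z(Rxz∧Rzy).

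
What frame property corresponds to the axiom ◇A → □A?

partial functionality

Suppose ◇A→□A is valid. Take Rxy, Rxz and set V(A)={y}. Then ◇A at x, so □A at x, so A at z, i.e. z=y.
The converse is a direct semantic check.
So the correspondent is partial functionality.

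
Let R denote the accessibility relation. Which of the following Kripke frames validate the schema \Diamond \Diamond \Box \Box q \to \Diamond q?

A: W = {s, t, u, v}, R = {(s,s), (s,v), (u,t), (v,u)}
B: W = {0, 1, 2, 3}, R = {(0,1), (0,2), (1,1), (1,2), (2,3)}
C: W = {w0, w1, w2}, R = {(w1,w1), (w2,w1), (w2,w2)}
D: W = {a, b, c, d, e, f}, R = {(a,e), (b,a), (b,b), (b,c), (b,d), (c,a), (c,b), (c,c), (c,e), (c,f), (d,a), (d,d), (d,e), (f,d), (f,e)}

C

Frame correspondent (Sahlqvist): \forall x \forall y (x R^2 y \to \exists w (y R^2 w \wedge xRw)) — i.e. a generalized confluence (Geach) condition.
A: fails — sR²u but no w with uR²w and sRw.
B: fails — 0R²2 but no w with 2R²w and 0Rw.
C: holds.
D: fails — bR²a but no w with aR²w and bRw.
Valid on: C.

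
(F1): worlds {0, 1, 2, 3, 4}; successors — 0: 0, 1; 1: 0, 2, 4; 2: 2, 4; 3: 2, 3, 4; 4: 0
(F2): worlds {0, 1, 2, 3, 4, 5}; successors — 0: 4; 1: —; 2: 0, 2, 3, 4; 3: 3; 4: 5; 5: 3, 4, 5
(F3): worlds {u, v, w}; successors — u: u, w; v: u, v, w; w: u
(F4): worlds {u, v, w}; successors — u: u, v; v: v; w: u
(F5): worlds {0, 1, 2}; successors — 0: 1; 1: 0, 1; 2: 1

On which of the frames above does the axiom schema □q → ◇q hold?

(F1), (F3), (F4), (F5)

This is the axiom for seriality; its first-order frame correspondent is ∀x ∃y Rxy.
(F1): satisfies the condition.
(F2): fails — world 1 has no successor.
(F3): satisfies the condition.
(F4): satisfies the condition.
(F5): satisfies the condition.
Valid on: (F1), (F3), (F4), (F5).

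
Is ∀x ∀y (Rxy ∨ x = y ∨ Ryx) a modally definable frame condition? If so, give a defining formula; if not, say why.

Not definable by any modal formula

Modal frame validity is preserved under disjoint unions.
Take 3 disjoint single-world reflexive frames: each is trivially connected, but their disjoint union has 3 worlds with no edge between distinct components, so it is not connected.
Hence connectedness of R is not modally definable.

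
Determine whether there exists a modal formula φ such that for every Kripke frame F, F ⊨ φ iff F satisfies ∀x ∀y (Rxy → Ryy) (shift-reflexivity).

Yes: it is shift-reflexivity, defined by the T□ schema □(□r → r).
Suppose □(□r→r) is valid. Take Rxy and set V(r)={w : Ryw}. Then at y, □r holds; since □(□r→r) at x, □r→r at y, so r at y, i.e. Ryy.

Definable; □(□r → r) defines it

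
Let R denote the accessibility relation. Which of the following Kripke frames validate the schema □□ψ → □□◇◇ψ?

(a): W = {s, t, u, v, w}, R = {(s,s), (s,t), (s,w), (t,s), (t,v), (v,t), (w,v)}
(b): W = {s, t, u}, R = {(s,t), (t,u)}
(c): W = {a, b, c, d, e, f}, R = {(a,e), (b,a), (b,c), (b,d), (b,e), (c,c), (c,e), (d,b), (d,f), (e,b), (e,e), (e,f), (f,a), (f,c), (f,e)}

Frame correspondent (Sahlqvist): ∀x ∀z (xR²z → ∃w (xR²w ∧ zR²w)) — i.e. a generalized confluence (Geach) condition.
(a): ✓.
(b): fails — sR²u but no w with sR²w and uR²w.
(c): ✓.

(a), (c)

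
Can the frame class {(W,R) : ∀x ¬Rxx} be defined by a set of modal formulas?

No — not modally definable

If a class were modally definable it would be closed under surjective bounded morphisms (Goldblatt–Thomason).
The 4-cycle (worlds w0,w1,w2,w3 with w0→w1→w2→w3→w0) is irreflexive, and the map sending every world to a single reflexive point • is a surjective bounded morphism (forth: every edge maps to (•,•); back: every world has a successor). So any modal formula valid on the 4-cycle is also valid on the reflexive point, which is not irreflexive.
So no modal formula (or set of formulas) defines exactly the irreflexive frames.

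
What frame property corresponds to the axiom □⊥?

□⊥ is valid iff no world has any successor (otherwise □⊥ fails at any world with one).
Conversely, any frame satisfying ∀x ∀y ¬Rxy validates the schema.
So the correspondent is emptiness of R.

emptiness of R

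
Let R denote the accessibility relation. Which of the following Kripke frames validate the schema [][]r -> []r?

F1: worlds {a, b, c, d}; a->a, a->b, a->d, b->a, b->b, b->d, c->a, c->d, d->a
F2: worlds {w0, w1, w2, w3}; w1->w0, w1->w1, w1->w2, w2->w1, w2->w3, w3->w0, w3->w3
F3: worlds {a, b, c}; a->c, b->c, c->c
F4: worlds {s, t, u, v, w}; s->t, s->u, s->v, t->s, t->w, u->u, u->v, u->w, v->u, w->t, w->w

F1, F2, F3

This is the axiom for density; its first-order frame correspondent is forall x forall y (Rxy -> exists z (Rxz & Rzy)).
F1: condition met.
F2: condition met.
F3: condition met.
F4: fails — Rts but no z with Rtz and Rzs.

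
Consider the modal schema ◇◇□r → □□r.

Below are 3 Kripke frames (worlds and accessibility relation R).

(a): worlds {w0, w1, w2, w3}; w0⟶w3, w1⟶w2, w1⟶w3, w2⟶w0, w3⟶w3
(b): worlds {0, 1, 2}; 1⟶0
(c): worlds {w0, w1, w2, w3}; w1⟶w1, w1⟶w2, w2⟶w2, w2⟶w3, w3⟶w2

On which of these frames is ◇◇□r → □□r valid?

(b)

The schema corresponds to a generalized confluence (Geach) condition: ∀x ∀y ∀z ((xR²y ∧ xR²z) → ∃w (yRw ∧ z = w)).
(a): fails — w1R²w0, w1R²w0 but no w with w0Rw and w0=w.
(b): holds.
(c): fails — w1R²w1, w1R²w3 but no w with w1Rw and w3=w.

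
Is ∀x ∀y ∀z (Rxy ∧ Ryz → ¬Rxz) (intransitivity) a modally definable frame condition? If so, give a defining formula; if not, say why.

If a class were modally definable it would be closed under surjective bounded morphisms (Goldblatt–Thomason).
The 3-cycle (worlds a,b,c with a→b→c→a) is intransitive. Mapping every world to a single reflexive point • is a surjective bounded morphism; the reflexive point is not intransitive (R••∧R•• but R••).
Hence intransitivity is not modally definable.

Not modally definable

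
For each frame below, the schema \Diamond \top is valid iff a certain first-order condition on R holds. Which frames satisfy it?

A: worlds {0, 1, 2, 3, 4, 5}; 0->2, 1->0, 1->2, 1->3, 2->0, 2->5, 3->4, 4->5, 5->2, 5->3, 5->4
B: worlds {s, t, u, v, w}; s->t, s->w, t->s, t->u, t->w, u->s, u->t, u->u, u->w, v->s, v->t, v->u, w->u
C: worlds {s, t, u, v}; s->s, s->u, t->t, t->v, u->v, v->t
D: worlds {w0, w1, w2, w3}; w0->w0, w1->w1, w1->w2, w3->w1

Frame correspondent (Sahlqvist): \forall x \exists y Rxy — i.e. seriality.
A: holds.
B: holds.
C: holds.
D: fails — world w2 has no successor.

A, B, C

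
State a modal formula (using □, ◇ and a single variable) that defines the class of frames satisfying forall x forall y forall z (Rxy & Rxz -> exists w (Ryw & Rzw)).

This is convergence; the standard corresponding axiom is .2: ◇□p → □◇p.
Suppose ◇□p→□◇p is valid. Take Rxy, Rxz and set V(p)={w : Ryw}. Then □p at y so ◇□p at x, so □◇p at x, so ◇p at z, giving w with Rzw and Ryw.

◇□p → □◇p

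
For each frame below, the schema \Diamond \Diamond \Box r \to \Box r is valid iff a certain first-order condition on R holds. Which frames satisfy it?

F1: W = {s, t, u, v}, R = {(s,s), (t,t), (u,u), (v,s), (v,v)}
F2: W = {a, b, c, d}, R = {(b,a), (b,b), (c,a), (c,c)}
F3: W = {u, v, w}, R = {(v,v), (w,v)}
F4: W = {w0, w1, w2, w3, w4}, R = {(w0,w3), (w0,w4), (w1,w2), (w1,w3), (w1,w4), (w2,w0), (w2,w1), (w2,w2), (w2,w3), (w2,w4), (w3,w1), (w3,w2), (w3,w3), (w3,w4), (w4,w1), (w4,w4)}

F3

The schema corresponds to a generalized confluence (Geach) condition: \forall x \forall y \forall z ((x R^2 y \wedge xRz) \to \exists w (yRw \wedge z = w)).
F1: fails — vR²s, vRv but no w with sRw and v=w.
F2: fails — bR²a, bRa but no w with aRw and a=w.
F3: holds.
F4: fails — w0R²w4, w0Rw3 but no w with w4Rw and w3=w.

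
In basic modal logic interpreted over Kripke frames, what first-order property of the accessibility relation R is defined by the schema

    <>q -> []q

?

Suppose ◇q→□q is valid. Take Rxy, Rxz and set V(q)={y}. Then ◇q at x, so □q at x, so q at z, i.e. z=y.
Conversely, on a frame with partial functionality the schema holds at every world under every valuation.
So the correspondent is partial functionality.

partial functionality: forall x forall y forall z (Rxy & Rxz -> y = z)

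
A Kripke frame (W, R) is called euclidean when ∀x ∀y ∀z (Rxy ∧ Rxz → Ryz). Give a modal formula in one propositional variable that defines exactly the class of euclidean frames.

◇q → □◇q

The condition is the Euclidean property. The 5 schema ◇q → □◇q defines it.
Suppose ◇q→□◇q is valid. Take Rxy, Rxz and set V(q)={y}. Then ◇q at x, so □◇q at x, so ◇q at z, so some w with Rzw has q; w=y, i.e. Rzy. By symmetry of the argument, Ryz.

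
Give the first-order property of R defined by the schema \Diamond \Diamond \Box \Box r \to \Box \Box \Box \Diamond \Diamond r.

\forall x \forall y \forall z ((x R^2 y \wedge x R^3 z) \to \exists w (y R^2 w \wedge z R^2 w))

This is a Sahlqvist (Geach-type) schema ◇^2□^2r → □^3◇^2r.
Minimal-valuation argument: fix x; take any y with xR^2y and any z with xR^3z. Set V(r) to the set of worlds R-reachable from y in exactly 2 steps. Then □^2r holds at y, so the antecedent holds at x; validity forces ◇^2r at z, giving a w with zR^2w and yR^2w.
First-order correspondent: \forall x \forall y \forall z ((x R^2 y \wedge x R^3 z) \to \exists w (y R^2 w \wedge z R^2 w)).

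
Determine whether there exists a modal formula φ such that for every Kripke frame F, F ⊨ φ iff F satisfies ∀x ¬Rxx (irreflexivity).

Modal frame validity is preserved under surjective bounded morphisms.
The 4-cycle (worlds w0,w1,w2,w3 with w0→w1→w2→w3→w0) is irreflexive, and the map sending every world to a single reflexive point • is a surjective bounded morphism (forth: every edge maps to (•,•); back: every world has a successor). So any modal formula valid on the 4-cycle is also valid on the reflexive point, which is not irreflexive.
Hence irreflexivity is not modally definable.

Not modally definable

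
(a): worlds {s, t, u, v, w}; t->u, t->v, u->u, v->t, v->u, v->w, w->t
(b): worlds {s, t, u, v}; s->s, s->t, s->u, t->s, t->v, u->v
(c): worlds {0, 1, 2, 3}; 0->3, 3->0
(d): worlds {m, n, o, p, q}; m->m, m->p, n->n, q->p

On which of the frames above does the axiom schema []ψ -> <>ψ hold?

none

This is the axiom for seriality; its first-order frame correspondent is forall x exists y Rxy.
(a): fails — world s has no successor.
(b): fails — world v has no successor.
(c): fails — world 1 has no successor.
(d): fails — world o has no successor.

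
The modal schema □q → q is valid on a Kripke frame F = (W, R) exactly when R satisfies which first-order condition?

reflexivity

Suppose □q→q is valid. At any x set V(q)={w : Rxw}. Then □q holds at x, so q holds at x, i.e. Rxx.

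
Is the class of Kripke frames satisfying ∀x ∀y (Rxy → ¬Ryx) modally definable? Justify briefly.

Not modally definable

If a class were modally definable it would be closed under surjective bounded morphisms (Goldblatt–Thomason).
The 4-cycle (worlds s,t,u,v with s→t→u→v→s) is asymmetric. Mapping every world to a single reflexive point • is a surjective bounded morphism, and the reflexive point is not asymmetric (R•• but asymmetry requires ¬R••).
So the class is not modally definable.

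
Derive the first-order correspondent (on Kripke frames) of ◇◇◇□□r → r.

∀x ∀y (xR³y → ∃w (yR²w ∧ x = w))

This is a Sahlqvist (Geach-type) schema ◇^3□^2r → □^0◇^0r.
Minimal-valuation argument: fix x; take any y with xR^3y and any z with xR^0z. Set V(r) to the set of worlds R-reachable from y in exactly 2 steps. Then □^2r holds at y, so the antecedent holds at x; validity forces ◇^0r at z, giving a w with zR^0w and yR^2w.
First-order correspondent: ∀x ∀y (xR³y → ∃w (yR²w ∧ x = w)).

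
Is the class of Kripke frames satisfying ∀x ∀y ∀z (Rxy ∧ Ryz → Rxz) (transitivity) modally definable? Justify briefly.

Definable; □p → □□p defines it

Yes: it is transitivity, defined by the 4 schema □p → □□p.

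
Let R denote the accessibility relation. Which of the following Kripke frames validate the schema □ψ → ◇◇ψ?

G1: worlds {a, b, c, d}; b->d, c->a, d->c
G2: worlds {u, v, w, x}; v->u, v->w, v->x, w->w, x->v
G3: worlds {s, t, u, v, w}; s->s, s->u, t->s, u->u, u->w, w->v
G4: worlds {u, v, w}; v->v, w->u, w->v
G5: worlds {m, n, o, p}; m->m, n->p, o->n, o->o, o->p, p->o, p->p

Frame correspondent (Sahlqvist): ∀x ∃w (xRw ∧ xR²w) — i.e. a generalized confluence (Geach) condition.
G1: fails — at a but no w with aRw and aR²w.
G2: fails — at u but no t with uRt and uR²t.
G3: fails — at v but no w* with vRw* and vR²w*.
G4: fails — at u but no t with uRt and uR²t.
G5: condition met.

G5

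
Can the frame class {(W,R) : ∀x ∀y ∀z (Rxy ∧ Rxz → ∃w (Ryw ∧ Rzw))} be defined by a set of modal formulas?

Yes — defined by ◇□r → □◇r

The condition is convergence. A defining modal formula is ◇□r → □◇r.
Suppose ◇□r→□◇r is valid. Take Rxy, Rxz and set V(r)={w : Ryw}. Then □r at y so ◇□r at x, so □◇r at x, so ◇r at z, giving w with Rzw and Ryw.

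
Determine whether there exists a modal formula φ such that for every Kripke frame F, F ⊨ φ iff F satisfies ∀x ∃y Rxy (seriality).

Yes: it is seriality, defined by the D schema □q → ◇q.
Suppose □q→◇q is valid. At any x set V(q)=W. Then □q at x, so ◇q at x, so x has a successor.

Yes — defined by □q → ◇q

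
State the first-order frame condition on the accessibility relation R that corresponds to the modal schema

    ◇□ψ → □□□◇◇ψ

∀x ∀y ∀z ((xRy ∧ xR³z) → ∃w (yRw ∧ zR²w))

This is a Sahlqvist (Geach-type) schema ◇^1□^1ψ → □^3◇^2ψ.
First-order correspondent: ∀x ∀y ∀z ((xRy ∧ xR³z) → ∃w (yRw ∧ zR²w)).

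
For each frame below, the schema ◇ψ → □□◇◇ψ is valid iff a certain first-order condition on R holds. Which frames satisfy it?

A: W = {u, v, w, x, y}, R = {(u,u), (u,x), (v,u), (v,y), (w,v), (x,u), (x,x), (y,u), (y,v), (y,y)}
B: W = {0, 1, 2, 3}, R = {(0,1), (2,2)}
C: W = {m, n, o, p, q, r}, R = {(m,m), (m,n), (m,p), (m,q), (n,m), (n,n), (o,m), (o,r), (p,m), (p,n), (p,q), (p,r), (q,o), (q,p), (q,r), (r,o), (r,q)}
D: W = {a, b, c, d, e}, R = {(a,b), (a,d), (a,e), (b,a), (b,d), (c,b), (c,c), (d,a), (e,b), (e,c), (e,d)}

The schema corresponds to a generalized confluence (Geach) condition: ∀x ∀y ∀z ((xRy ∧ xR²z) → ∃w (y = w ∧ zR²w)).
A: fails — vRy, vR²u but no t with y=t and uR²t.
B: holds.
C: fails — mRn, mR²r but no w with n=w and rR²w.
D: fails — aRe, aR²a but no w with e=w and aR²w.
Valid on: B.

B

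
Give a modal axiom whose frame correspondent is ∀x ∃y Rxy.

The condition is seriality. The D schema □s → ◇s defines it.
Suppose □s→◇s is valid. At any x set V(s)=W. Then □s at x, so ◇s at x, so x has a successor.

□s → ◇s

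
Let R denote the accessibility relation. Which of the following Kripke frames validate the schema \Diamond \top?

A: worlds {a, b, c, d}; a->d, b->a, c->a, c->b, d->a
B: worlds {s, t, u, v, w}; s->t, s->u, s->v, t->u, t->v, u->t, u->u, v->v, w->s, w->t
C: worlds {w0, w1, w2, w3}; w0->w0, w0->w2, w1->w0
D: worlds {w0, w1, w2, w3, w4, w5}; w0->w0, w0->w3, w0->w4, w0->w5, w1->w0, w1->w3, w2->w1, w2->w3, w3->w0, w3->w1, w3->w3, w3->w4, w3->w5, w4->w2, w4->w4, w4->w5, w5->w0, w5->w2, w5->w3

A, B, D

Frame correspondent (Sahlqvist): \forall x \exists y Rxy — i.e. seriality.
A: ✓.
B: ✓.
C: fails — world w2 has no successor.
D: ✓.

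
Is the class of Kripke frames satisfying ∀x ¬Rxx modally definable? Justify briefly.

Not definable by any modal formula

Any modally definable frame class is closed under surjective bounded morphisms.
The 4-cycle (worlds s,t,u,v with s→t→u→v→s) is irreflexive, and the map sending every world to a single reflexive point • is a surjective bounded morphism (forth: every edge maps to (•,•); back: every world has a successor). So any modal formula valid on the 4-cycle is also valid on the reflexive point, which is not irreflexive.
So no modal formula (or set of formulas) defines exactly the irreflexive frames.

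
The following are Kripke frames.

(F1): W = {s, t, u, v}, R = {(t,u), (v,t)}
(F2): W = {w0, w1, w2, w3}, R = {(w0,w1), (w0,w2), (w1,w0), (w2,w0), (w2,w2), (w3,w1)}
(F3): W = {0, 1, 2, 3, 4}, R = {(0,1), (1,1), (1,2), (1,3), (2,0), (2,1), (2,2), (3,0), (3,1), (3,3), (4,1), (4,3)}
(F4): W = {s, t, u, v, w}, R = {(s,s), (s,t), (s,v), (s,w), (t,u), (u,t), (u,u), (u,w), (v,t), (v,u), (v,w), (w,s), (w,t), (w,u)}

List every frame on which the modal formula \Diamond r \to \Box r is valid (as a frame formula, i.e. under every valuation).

(F1)

Frame correspondent (Sahlqvist): \forall x \forall y \forall z (Rxy \wedge Rxz \to y = z) — i.e. partial functionality.
(F1): holds.
(F2): fails — w0 sees both w1 and w2.
(F3): fails — 1 sees both 1 and 2.
(F4): fails — s sees both s and t.
Valid on: (F1).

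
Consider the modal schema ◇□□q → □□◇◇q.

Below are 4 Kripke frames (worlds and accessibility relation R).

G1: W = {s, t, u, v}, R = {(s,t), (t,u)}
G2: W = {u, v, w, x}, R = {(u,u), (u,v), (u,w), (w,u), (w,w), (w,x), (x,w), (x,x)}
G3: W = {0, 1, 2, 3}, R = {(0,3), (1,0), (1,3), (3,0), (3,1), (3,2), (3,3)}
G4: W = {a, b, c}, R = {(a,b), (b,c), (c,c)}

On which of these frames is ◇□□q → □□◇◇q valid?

Frame correspondent (Sahlqvist): ∀x ∀y ∀z ((xRy ∧ xR²z) → ∃w (yR²w ∧ zR²w)) — i.e. a generalized confluence (Geach) condition.
G1: fails — sRt, sR²u but no w with tR²w and uR²w.
G2: fails — uRu, uR²v but no t with uR²t and vR²t.
G3: fails — 0R3, 0R²2 but no w with 3R²w and 2R²w.
G4: condition met.
Valid on: G4.

G4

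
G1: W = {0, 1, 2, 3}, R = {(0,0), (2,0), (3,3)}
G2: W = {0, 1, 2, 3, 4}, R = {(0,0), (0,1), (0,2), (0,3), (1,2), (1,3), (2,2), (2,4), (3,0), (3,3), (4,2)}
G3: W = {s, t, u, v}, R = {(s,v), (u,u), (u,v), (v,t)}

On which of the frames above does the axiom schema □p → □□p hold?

Frame correspondent (Sahlqvist): ∀x ∀y ∀z (Rxy ∧ Ryz → Rxz) — i.e. transitivity.
G1: holds.
G2: fails — R02 and R24 but not R04.
G3: fails — Ruv and Rvt but not Rut.
Valid on: G1.

G1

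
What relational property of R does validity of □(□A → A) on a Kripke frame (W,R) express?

shift-reflexivity: ∀x ∀y (Rxy → Ryy)

Suppose □(□A→A) is valid. Take Rxy and set V(A)={w : Ryw}. Then at y, □A holds; since □(□A→A) at x, □A→A at y, so A at y, i.e. Ryy.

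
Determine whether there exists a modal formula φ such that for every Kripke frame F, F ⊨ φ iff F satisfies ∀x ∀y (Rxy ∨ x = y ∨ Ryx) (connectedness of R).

No

Modal frame validity is preserved under disjoint unions.
Take 4 disjoint single-world reflexive frames: each is trivially connected, but their disjoint union has 4 worlds with no edge between distinct components, so it is not connected.
So the class is not modally definable.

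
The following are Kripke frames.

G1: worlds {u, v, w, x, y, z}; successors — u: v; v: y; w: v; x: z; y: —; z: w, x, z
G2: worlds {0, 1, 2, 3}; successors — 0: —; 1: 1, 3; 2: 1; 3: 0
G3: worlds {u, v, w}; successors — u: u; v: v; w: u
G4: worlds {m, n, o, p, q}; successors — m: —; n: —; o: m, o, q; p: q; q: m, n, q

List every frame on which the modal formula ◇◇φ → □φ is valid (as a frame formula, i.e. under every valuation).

G3

Frame correspondent (Sahlqvist): ∀x ∀y ∀z ((xR²y ∧ xRz) → ∃w (y = w ∧ z = w)) — i.e. a generalized confluence (Geach) condition.
G1: fails — uR²y, uRv but y ≠ v.
G2: fails — 1R²0, 1R1 but 0 ≠ 1.
G3: condition met.
G4: fails — oR²m, oRo but m ≠ o.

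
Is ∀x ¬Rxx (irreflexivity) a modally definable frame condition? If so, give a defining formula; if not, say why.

No

Any modally definable frame class is closed under surjective bounded morphisms.
The 4-cycle (worlds a,b,c,d with a→b→c→d→a) is irreflexive, and the map sending every world to a single reflexive point • is a surjective bounded morphism (forth: every edge maps to (•,•); back: every world has a successor). So any modal formula valid on the 4-cycle is also valid on the reflexive point, which is not irreflexive.
So no modal formula (or set of formulas) defines exactly the irreflexive frames.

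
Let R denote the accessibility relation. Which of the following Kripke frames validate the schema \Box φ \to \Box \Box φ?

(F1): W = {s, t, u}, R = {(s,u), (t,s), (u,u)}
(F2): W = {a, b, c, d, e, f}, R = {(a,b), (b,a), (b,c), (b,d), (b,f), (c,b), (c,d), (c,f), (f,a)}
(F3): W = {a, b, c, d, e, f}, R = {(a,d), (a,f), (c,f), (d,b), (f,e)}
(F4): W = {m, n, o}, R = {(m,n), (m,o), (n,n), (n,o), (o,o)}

Frame correspondent (Sahlqvist): \forall x \forall y \forall z (Rxy \wedge Ryz \to Rxz) — i.e. transitivity.
(F1): fails — Rts and Rsu but not Rtu.
(F2): fails — Rbc and Rcb but not Rbb.
(F3): fails — Rcf and Rfe but not Rce.
(F4): satisfies the condition.
Valid on: (F4).

(F4)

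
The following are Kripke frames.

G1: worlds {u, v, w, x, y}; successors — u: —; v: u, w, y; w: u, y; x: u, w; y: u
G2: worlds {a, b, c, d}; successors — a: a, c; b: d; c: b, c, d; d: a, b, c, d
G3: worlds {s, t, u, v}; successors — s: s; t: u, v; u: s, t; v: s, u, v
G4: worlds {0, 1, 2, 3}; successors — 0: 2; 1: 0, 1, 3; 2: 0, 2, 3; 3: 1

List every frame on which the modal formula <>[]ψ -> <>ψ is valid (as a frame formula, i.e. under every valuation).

G2

The schema corresponds to a generalized confluence (Geach) condition: forall x forall y (xRy -> exists w (yRw & xRw)).
G1: fails — vRu but no t with uRt and vRt.
G2: condition met.
G3: fails — tRu but no w with uRw and tRw.
G4: fails — 1R0 but no w with 0Rw and 1Rw.
Valid on: G2.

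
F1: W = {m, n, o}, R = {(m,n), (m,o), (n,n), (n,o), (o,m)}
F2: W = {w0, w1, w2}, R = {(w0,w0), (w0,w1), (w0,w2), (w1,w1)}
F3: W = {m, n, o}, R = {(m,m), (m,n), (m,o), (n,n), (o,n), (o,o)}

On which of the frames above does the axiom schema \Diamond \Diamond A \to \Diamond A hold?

F2, F3

This is the axiom for transitivity; its first-order frame correspondent is \forall x \forall y \forall z (Rxy \wedge Ryz \to Rxz).
F1: fails — Rom and Rmo but not Roo.
F2: holds.
F3: holds.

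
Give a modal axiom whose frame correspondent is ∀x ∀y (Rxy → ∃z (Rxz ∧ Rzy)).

□□q → □q

A defining formula is □□q → □q (the C4 axiom).
Suppose □□q→□q is valid. Take Rxy and set V(q)={w : xR²w}. Then □□q at x, so □q at x, so q at y, i.e. ∃z(Rxz∧Rzy).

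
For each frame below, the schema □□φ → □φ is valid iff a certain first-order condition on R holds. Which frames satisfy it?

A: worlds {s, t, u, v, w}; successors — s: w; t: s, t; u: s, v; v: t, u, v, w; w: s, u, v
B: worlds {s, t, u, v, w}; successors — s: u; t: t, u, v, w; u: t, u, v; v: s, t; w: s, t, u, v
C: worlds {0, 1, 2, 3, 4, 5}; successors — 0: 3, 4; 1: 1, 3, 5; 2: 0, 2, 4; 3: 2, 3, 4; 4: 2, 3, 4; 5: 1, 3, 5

C

This is the axiom for density; its first-order frame correspondent is ∀x ∀y (Rxy → ∃z (Rxz ∧ Rzy)).
A: fails — Rus but no z with Ruz and Rzs.
B: fails — Rvs but no z with Rvz and Rzs.
C: ✓.
Valid on: C.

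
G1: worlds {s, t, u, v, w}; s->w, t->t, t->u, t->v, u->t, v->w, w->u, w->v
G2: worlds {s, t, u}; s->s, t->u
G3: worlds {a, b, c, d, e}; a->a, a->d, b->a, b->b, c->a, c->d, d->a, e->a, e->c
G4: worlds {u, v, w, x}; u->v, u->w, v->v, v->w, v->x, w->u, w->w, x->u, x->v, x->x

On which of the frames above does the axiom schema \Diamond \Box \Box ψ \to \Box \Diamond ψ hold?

The schema corresponds to a generalized confluence (Geach) condition: \forall x \forall y \forall z ((xRy \wedge xRz) \to \exists w (y R^2 w \wedge zRw)).
G1: fails — sRw, sRw but no w* with wR²w* and wRw*.
G2: fails — tRu, tRu but no w with uR²w and uRw.
G3: condition met.
G4: condition met.

G3, G4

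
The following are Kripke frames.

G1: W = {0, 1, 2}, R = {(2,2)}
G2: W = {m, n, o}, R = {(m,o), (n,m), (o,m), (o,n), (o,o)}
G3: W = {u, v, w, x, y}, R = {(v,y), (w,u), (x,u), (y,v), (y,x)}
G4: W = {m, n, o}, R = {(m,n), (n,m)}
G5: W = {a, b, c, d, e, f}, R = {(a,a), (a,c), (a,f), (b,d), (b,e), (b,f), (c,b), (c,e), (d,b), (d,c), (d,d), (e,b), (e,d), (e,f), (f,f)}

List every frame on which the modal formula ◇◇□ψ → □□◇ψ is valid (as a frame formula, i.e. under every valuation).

G1, G4

Frame correspondent (Sahlqvist): ∀x ∀y ∀z ((xR²y ∧ xR²z) → ∃w (yRw ∧ zRw)) — i.e. a generalized confluence (Geach) condition.
G1: ✓.
G2: fails — mR²m, mR²n but no w with mRw and nRw.
G3: fails — vR²v, vR²x but no t with vRt and xRt.
G4: ✓.
G5: fails — aR²a, aR²c but no w with aRw and cRw.
Valid on: G1, G4.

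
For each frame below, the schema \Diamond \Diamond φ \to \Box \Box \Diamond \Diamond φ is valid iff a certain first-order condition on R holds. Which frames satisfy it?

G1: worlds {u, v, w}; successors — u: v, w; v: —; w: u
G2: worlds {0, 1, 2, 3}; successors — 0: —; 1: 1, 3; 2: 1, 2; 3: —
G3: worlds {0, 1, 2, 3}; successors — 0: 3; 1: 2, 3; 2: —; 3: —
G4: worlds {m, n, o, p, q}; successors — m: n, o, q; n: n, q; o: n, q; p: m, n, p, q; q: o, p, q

G3

The schema corresponds to a generalized confluence (Geach) condition: \forall x \forall y \forall z ((x R^2 y \wedge x R^2 z) \to \exists w (y = w \wedge z R^2 w)).
G1: fails — wR²v, wR²v but no t with v=t and vR²t.
G2: fails — 1R²1, 1R²3 but no w with 1=w and 3R²w.
G3: satisfies the condition.
G4: fails — pR²m, pR²m but no w with m=w and mR²w.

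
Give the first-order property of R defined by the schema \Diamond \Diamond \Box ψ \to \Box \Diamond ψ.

This is a Sahlqvist (Geach-type) schema ◇^2□^1ψ → □^1◇^1ψ.
Minimal-valuation argument: fix x; take any y with xR^2y and any z with xR^1z. Set V(ψ) to the set of worlds R-reachable from y in exactly 1 step. Then □^1ψ holds at y, so the antecedent holds at x; validity forces ◇^1ψ at z, giving a w with zR^1w and yR^1w.
First-order correspondent: \forall x \forall y \forall z ((x R^2 y \wedge xRz) \to \exists w (yRw \wedge zRw)).

\forall x \forall y \forall z ((x R^2 y \wedge xRz) \to \exists w (yRw \wedge zRw))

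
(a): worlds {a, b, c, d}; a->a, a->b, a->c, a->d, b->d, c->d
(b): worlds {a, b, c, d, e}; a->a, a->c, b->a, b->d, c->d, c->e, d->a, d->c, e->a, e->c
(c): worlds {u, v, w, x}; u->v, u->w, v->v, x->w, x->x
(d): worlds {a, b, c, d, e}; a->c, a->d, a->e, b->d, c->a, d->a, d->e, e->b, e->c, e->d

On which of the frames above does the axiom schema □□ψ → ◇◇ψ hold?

The schema corresponds to a generalized confluence (Geach) condition: ∀x ∃w (xR²w ∧ xR²w).
(a): fails — at b but no w with bR²w and bR²w.
(b): satisfies the condition.
(c): fails — at w but no t with wR²t and wR²t.
(d): satisfies the condition.
Valid on: (b), (d).

(b), (d)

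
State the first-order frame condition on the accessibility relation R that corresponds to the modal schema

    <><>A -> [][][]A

forall x forall y forall z ((x R^2 y & x R^3 z) -> exists w (y = w & z = w))

This is a Sahlqvist (Geach-type) schema ◇^2□^0A → □^3◇^0A.
First-order correspondent: forall x forall y forall z ((x R^2 y & x R^3 z) -> exists w (y = w & z = w)).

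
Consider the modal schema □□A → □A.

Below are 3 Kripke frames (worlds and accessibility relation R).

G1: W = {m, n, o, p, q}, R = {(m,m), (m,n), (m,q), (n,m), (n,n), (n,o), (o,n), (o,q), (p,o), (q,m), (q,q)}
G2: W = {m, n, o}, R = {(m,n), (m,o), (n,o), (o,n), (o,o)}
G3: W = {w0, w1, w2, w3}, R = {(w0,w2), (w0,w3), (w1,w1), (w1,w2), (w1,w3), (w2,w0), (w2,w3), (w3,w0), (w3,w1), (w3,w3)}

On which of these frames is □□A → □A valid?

Frame correspondent (Sahlqvist): ∀x ∀y (Rxy → ∃z (Rxz ∧ Rzy)) — i.e. density.
G1: fails — Rpo but no z with Rpz and Rzo.
G2: holds.
G3: fails — Rw0w2 but no z with Rw0z and Rzw2.
Valid on: G2.

G2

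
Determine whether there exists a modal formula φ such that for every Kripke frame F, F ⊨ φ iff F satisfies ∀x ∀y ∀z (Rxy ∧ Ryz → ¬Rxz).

If a class were modally definable it would be closed under surjective bounded morphisms (Goldblatt–Thomason).
The 7-cycle (worlds s,t,u,v,w,x,y with s→t→u→v→w→x→y→s) is intransitive. Mapping every world to a single reflexive point • is a surjective bounded morphism; the reflexive point is not intransitive (R••∧R•• but R••).
So the class is not modally definable.

Not modally definable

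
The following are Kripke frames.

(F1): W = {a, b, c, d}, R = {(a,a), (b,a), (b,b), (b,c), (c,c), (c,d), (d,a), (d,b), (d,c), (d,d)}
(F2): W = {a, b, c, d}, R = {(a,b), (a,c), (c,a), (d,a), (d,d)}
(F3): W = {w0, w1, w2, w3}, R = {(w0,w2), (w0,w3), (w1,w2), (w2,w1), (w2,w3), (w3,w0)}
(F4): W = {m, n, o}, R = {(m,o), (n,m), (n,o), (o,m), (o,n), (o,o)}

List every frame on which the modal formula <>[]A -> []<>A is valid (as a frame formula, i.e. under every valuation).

This is the axiom for convergence; its first-order frame correspondent is forall x forall y forall z (Rxy & Rxz -> exists w (Ryw & Rzw)).
(F1): fails — Rbc and Rba but c and a have no common successor.
(F2): fails — Rab and Rab but b and b have no common successor.
(F3): fails — Rw0w2 and Rw0w3 but w2 and w3 have no common successor.
(F4): ✓.

(F4)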